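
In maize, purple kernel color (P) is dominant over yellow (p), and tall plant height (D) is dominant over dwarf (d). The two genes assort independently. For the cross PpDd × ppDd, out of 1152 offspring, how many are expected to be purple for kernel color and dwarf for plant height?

Dihybrid cross PpDd × ppDd — consider each gene separately:
kernel color: Pp × pp → 2 Pp, 2 pp → 2 P_ : 2 pp (out of 4)
plant height: Dd × Dd → 1 DD, 2 Dd, 1 dd → 3 D_ : 1 dd (out of 4)
Looking for: purple (P_) and dwarf (dd)
P(purple) = 2/4, P(dwarf) = 1/4
P(both) = 2/4 × 1/4 = 2/16 = 1/8
Expected count = 1/8 × 1152 = 144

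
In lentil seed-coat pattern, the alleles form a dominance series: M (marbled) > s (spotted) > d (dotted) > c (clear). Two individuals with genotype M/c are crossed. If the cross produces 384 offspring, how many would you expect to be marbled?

Cross: M/c × M/c
Allele dominance: M > s > d > c
Offspring genotypes: 1 M/M, 2 M/c, 1 c/c
Phenotype counts: 3 marbled, 1 clear
marbled: 3 out of 4 → fraction 3/4
Expected count = 3/4 × 384 = 288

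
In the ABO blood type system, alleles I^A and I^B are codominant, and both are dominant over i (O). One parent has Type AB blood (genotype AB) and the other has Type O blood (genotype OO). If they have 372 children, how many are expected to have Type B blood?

Cross: AB × OO
Possible offspring genotypes: 2 AO, 2 BO
Blood type counts: 2 Type A, 2 Type B
Probability of Type B: 2/4 = 1/2
Expected count = 1/2 × 372 = 186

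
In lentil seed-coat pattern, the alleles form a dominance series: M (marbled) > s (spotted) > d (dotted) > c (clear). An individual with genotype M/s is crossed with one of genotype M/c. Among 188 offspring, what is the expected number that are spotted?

Cross: M/s × M/c
Allele dominance: M > s > d > c
Offspring genotypes: 1 M/M, 1 M/c, 1 M/s, 1 s/c
Phenotype counts: 3 marbled, 1 spotted
spotted: 1 out of 4 → fraction 1/4
Expected count = 1/4 × 188 = 47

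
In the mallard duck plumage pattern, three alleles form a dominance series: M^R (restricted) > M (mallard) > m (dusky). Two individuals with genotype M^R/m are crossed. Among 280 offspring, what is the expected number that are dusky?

Cross: M^R/m × M^R/m
Allele dominance: M^R > M > m
Offspring genotypes: 1 M^R/M^R, 2 M^R/m, 1 m/m
Phenotype counts: 3 restricted, 1 dusky
dusky: 1 out of 4 → fraction 1/4
Expected count = 1/4 × 280 = 70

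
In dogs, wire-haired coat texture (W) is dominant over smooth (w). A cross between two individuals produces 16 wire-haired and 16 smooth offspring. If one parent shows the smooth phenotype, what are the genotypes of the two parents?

Observed offspring: 16 wire-haired, 16 smooth
The observed ratio simplifies to 1:1. One parent shows smooth, so its genotype must be ww. A 1:1 offspring split requires the other parent to be heterozygous (Ww).
Parent genotypes: ww × Ww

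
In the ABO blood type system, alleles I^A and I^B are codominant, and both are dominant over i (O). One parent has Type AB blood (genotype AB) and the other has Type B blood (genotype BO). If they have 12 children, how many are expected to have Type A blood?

Cross: AB × BO
Possible offspring genotypes: 1 AB, 1 AO, 1 BB, 1 BO
Blood type counts: 1 Type AB, 1 Type A, 2 Type B
Probability of Type A: 1/4
Expected count = 1/4 × 12 = 3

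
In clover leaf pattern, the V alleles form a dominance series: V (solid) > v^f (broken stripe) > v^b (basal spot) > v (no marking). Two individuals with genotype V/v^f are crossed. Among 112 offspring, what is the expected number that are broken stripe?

Cross: V/v^f × V/v^f
Allele dominance: V > v^f > v^b > v
Offspring genotypes: 1 V/V, 2 V/v^f, 1 v^f/v^f
Phenotype counts: 3 solid, 1 broken stripe
broken stripe: 1 out of 4 → fraction 1/4
Expected count = 1/4 × 112 = 28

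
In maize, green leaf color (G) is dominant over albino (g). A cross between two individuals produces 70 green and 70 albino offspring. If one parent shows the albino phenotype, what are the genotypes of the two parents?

Observed offspring: 70 green, 70 albino
The observed ratio simplifies to 1:1. One parent shows albino, so its genotype must be gg. A 1:1 offspring split requires the other parent to be heterozygous (Gg).
Parent genotypes: gg × Gg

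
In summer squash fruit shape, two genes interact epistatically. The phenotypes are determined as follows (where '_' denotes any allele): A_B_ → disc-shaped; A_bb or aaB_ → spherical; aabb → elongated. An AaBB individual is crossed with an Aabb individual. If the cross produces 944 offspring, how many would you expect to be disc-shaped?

Cross: AaBB × Aabb — consider each gene separately:
A gene: Aa × Aa → 1 AA, 2 Aa, 1 aa → 3 A_ : 1 aa (out of 4)
B gene: BB × bb → 4 Bb → 4 B_ (out of 4)
Genotype classes (out of 4 × 4 = 16): A_B_ = 3×4 = 12; aaB_ = 1×4 = 4
Apply the phenotype rules: A_B_ (12) → disc-shaped; aaB_ (4) → spherical
Phenotype counts (out of 16): 12 disc-shaped, 4 spherical
disc-shaped: 12 out of 16 → fraction 3/4
Expected count = 3/4 × 944 = 708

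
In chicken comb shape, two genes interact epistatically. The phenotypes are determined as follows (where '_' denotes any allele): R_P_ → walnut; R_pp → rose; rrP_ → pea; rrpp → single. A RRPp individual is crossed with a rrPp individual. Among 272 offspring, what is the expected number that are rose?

Cross: RRPp × rrPp — consider each gene separately:
R gene: RR × rr → 4 Rr → 4 R_ (out of 4)
P gene: Pp × Pp → 1 PP, 2 Pp, 1 pp → 3 P_ : 1 pp (out of 4)
Genotype classes (out of 4 × 4 = 16): R_P_ = 4×3 = 12; R_pp = 4×1 = 4
Apply the phenotype rules: R_P_ (12) → walnut; R_pp (4) → rose
Phenotype counts (out of 16): 12 walnut, 4 rose
rose: 4 out of 16 → fraction 1/4
Expected count = 1/4 × 272 = 68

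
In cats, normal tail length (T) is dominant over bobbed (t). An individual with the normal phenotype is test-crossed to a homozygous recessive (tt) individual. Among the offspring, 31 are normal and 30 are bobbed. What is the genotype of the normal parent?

Test cross: ? × tt
Offspring: 31 normal, 30 bobbed — approximately 1:1.
A 1:1 ratio in a test cross indicates the unknown parent is heterozygous (Tt).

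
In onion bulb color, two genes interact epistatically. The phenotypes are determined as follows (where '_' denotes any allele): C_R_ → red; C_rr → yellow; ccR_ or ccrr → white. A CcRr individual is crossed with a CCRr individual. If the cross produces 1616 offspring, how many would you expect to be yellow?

Cross: CcRr × CCRr — consider each gene separately:
C gene: Cc × CC → 2 CC, 2 Cc → 4 C_ (out of 4)
R gene: Rr × Rr → 1 RR, 2 Rr, 1 rr → 3 R_ : 1 rr (out of 4)
Genotype classes (out of 4 × 4 = 16): C_R_ = 4×3 = 12; C_rr = 4×1 = 4
Apply the phenotype rules: C_R_ (12) → red; C_rr (4) → yellow
Phenotype counts (out of 16): 12 red, 4 yellow
yellow: 4 out of 16 → fraction 1/4
Expected count = 1/4 × 1616 = 404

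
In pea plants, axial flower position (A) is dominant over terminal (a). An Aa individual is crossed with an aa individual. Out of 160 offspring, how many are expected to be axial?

Punnett square for Aa × aa:
Offspring genotypes: 2 Aa, 2 aa
axial: 2, terminal: 2
axial: 2 out of 4 → fraction 1/2
Expected count = 1/2 × 160 = 80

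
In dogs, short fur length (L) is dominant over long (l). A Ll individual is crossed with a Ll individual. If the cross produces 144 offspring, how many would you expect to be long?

Punnett square for Ll × Ll:
Offspring genotypes: 1 LL, 2 Ll, 1 ll
short: 3, long: 1
long: 1 out of 4 → fraction 1/4
Expected count = 1/4 × 144 = 36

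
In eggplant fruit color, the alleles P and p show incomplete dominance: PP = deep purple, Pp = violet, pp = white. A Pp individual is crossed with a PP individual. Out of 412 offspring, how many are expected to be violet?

Punnett square for Pp × PP:
Offspring genotypes: 2 PP, 2 Pp
Phenotype counts: 2 deep purple, 2 violet
violet: 2 out of 4 → fraction 1/2
Expected count = 1/2 × 412 = 206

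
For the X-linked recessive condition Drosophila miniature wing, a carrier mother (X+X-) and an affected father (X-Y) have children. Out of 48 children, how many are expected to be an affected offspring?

Cross: X+X- × X-Y
Offspring: 1 X+X-, 1 X+Y, 1 X-X-, 1 X-Y
Probability of an affected offspring: 2/4 = 1/2
Expected count = 1/2 × 48 = 24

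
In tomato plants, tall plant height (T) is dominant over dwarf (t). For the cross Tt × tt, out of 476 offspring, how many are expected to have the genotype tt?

Punnett square for Tt × tt:
Offspring genotypes: 2 Tt, 2 tt
Total offspring: 4
Count with target: 2
Probability: 2/4 = 1/2
Expected count = 1/2 × 476 = 238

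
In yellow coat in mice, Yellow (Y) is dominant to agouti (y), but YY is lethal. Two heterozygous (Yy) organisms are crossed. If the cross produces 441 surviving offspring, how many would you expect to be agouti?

Cross: Yy × Yy
Punnett square offspring (before lethality): 1 YY, 2 Yy, 1 yy
The YY genotype is lethal (embryos die); surviving offspring: 2 Yy, 1 yy
agouti: 1 out of 3 → fraction 1/3
Expected count = 1/3 × 441 = 147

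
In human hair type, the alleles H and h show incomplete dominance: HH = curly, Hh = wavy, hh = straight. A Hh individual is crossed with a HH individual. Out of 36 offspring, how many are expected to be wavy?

Punnett square for Hh × HH:
Offspring genotypes: 2 HH, 2 Hh
Phenotype counts: 2 curly, 2 wavy
wavy: 2 out of 4 → fraction 1/2
Expected count = 1/2 × 36 = 18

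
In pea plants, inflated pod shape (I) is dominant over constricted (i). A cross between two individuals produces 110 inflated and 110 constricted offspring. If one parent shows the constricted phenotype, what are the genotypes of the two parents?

Observed offspring: 110 inflated, 110 constricted
The observed ratio simplifies to 1:1. One parent shows constricted, so its genotype must be ii. A 1:1 offspring split requires the other parent to be heterozygous (Ii).
Parent genotypes: ii × Ii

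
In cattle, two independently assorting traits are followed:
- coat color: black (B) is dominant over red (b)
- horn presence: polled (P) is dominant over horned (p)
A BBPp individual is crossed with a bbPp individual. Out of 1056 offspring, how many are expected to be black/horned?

Dihybrid cross BBPp × bbPp — consider each gene separately:
coat color: BB × bb → 4 Bb → 4 B_ (out of 4)
horn presence: Pp × Pp → 1 PP, 2 Pp, 1 pp → 3 P_ : 1 pp (out of 4)
Combine (counts out of 4 × 4 = 16): black/polled (B_P_) = 4×3 = 12; black/horned (B_pp) = 4×1 = 4
Phenotype counts (out of 16): 12 black/polled, 4 black/horned
black/horned: 4 out of 16 → fraction 1/4
Expected count = 1/4 × 1056 = 264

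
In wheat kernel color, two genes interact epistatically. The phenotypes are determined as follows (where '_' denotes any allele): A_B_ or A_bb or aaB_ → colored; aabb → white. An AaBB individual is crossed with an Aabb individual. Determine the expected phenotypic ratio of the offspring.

Cross: AaBB × Aabb — consider each gene separately:
A gene: Aa × Aa → 1 AA, 2 Aa, 1 aa → 3 A_ : 1 aa (out of 4)
B gene: BB × bb → 4 Bb → 4 B_ (out of 4)
Genotype classes (out of 4 × 4 = 16): A_B_ = 3×4 = 12; aaB_ = 1×4 = 4
Apply the phenotype rules: A_B_ (12) + aaB_ (4) → colored
Phenotype counts (out of 16): 16 colored
Ratio: all colored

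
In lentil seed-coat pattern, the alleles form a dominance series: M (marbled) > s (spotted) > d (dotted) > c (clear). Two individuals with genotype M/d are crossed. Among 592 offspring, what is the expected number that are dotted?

Cross: M/d × M/d
Allele dominance: M > s > d > c
Offspring genotypes: 1 M/M, 2 M/d, 1 d/d
Phenotype counts: 3 marbled, 1 dotted
dotted: 1 out of 4 → fraction 1/4
Expected count = 1/4 × 592 = 148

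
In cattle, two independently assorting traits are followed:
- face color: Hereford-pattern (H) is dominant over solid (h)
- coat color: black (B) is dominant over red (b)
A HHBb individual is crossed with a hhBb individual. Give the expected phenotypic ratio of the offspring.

Dihybrid cross HHBb × hhBb — consider each gene separately:
face color: HH × hh → 4 Hh → 4 H_ (out of 4)
coat color: Bb × Bb → 1 BB, 2 Bb, 1 bb → 3 B_ : 1 bb (out of 4)
Combine (counts out of 4 × 4 = 16): Hereford-pattern/black (H_B_) = 4×3 = 12; Hereford-pattern/red (H_bb) = 4×1 = 4
Phenotype counts (out of 16): 12 Hereford-pattern/black, 4 Hereford-pattern/red
Ratio: 3 Hereford-pattern/black : 1 Hereford-pattern/red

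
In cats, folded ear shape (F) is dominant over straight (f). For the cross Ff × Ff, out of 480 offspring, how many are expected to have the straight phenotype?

Punnett square for Ff × Ff:
Offspring genotypes: 1 FF, 2 Ff, 1 ff
Total offspring: 4
Count with target: 1
Probability: 1/4
Expected count = 1/4 × 480 = 120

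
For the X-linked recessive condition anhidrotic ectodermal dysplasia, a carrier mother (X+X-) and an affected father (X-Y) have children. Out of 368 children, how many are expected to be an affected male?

Cross: X+X- × X-Y
Offspring: 1 X+X-, 1 X+Y, 1 X-X-, 1 X-Y
Probability of an affected male: 1/4
Expected count = 1/4 × 368 = 92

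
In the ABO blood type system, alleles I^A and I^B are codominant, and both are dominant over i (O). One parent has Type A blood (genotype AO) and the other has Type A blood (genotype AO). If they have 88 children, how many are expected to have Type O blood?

Cross: AO × AO
Possible offspring genotypes: 1 AA, 2 AO, 1 OO
Blood type counts: 3 Type A, 1 Type O
Probability of Type O: 1/4
Expected count = 1/4 × 88 = 22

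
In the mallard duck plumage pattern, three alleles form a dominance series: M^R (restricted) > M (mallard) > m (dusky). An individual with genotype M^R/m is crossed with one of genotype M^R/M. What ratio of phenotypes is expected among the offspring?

Cross: M^R/m × M^R/M
Allele dominance: M^R > M > m
Offspring genotypes: 1 M^R/M^R, 1 M^R/M, 1 M^R/m, 1 M/m
Phenotype counts: 3 restricted, 1 mallard
Ratio: 3 restricted : 1 mallard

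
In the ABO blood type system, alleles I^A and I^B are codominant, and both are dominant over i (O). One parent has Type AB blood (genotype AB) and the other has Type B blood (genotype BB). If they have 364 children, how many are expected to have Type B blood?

Cross: AB × BB
Possible offspring genotypes: 2 AB, 2 BB
Blood type counts: 2 Type AB, 2 Type B
Probability of Type B: 2/4 = 1/2
Expected count = 1/2 × 364 = 182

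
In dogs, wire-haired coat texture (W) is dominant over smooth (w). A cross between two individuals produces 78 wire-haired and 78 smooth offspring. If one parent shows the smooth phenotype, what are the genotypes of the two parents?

Observed offspring: 78 wire-haired, 78 smooth
The observed ratio simplifies to 1:1. One parent shows smooth, so its genotype must be ww. A 1:1 offspring split requires the other parent to be heterozygous (Ww).
Parent genotypes: ww × Ww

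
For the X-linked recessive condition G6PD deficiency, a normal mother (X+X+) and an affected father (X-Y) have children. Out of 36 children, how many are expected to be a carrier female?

Cross: X+X+ × X-Y
Offspring: 2 X+X-, 2 X+Y
Probability of a carrier female: 2/4 = 1/2
Expected count = 1/2 × 36 = 18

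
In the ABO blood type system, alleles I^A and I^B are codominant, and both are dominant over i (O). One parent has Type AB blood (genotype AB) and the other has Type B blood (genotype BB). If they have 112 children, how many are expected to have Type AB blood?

Cross: AB × BB
Possible offspring genotypes: 2 AB, 2 BB
Blood type counts: 2 Type AB, 2 Type B
Probability of Type AB: 2/4 = 1/2
Expected count = 1/2 × 112 = 56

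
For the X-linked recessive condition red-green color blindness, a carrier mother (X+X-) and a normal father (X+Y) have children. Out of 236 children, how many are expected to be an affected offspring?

Cross: X+X- × X+Y
Offspring: 1 X+X+, 1 X+Y, 1 X+X-, 1 X-Y
Probability of an affected offspring: 1/4
Expected count = 1/4 × 236 = 59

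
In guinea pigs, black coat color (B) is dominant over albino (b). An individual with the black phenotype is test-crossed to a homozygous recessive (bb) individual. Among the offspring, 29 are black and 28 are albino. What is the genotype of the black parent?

Test cross: ? × bb
Offspring: 29 black, 28 albino — approximately 1:1.
A 1:1 ratio in a test cross indicates the unknown parent is heterozygous (Bb).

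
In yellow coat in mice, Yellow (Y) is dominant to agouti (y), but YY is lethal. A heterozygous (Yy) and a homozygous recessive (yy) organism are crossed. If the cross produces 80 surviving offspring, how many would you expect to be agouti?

Cross: Yy × yy
Punnett square offspring (before lethality): 2 Yy, 2 yy
No YY offspring are produced in this cross.
agouti: 2 out of 4 → fraction 1/2
Expected count = 1/2 × 80 = 40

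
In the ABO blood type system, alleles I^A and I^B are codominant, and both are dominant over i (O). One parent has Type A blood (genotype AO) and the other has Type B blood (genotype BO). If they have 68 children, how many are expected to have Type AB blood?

Cross: AO × BO
Possible offspring genotypes: 1 AB, 1 AO, 1 BO, 1 OO
Blood type counts: 1 Type AB, 1 Type A, 1 Type B, 1 Type O
Probability of Type AB: 1/4
Expected count = 1/4 × 68 = 17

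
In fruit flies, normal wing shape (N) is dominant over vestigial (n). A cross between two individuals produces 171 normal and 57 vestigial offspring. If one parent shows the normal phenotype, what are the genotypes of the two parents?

Observed offspring: 171 normal, 57 vestigial
The observed ratio simplifies to 3:1. Vestigial (nn) offspring appear, so each parent must contribute one n allele. The parent stated to show normal carries N, so it is Nn. The other parent is then either Nn or nn: Nn × nn would give a 1:1 split, whereas Nn × Nn gives 3:1 — matching the data. So both parents are heterozygous (Nn × Nn).
Parent genotypes: Nn × Nn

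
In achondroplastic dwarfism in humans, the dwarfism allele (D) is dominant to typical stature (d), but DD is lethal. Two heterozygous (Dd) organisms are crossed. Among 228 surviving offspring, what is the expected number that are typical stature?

Cross: Dd × Dd
Punnett square offspring (before lethality): 1 DD, 2 Dd, 1 dd
The DD genotype is lethal (embryos die); surviving offspring: 2 Dd, 1 dd
typical stature: 1 out of 3 → fraction 1/3
Expected count = 1/3 × 228 = 76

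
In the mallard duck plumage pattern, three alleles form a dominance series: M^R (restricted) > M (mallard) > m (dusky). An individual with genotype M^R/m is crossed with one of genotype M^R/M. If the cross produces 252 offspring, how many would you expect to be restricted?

Cross: M^R/m × M^R/M
Allele dominance: M^R > M > m
Offspring genotypes: 1 M^R/M^R, 1 M^R/M, 1 M^R/m, 1 M/m
Phenotype counts: 3 restricted, 1 mallard
restricted: 3 out of 4 → fraction 3/4
Expected count = 3/4 × 252 = 189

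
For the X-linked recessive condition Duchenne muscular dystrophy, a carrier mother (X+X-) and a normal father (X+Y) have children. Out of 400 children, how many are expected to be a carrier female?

Cross: X+X- × X+Y
Offspring: 1 X+X+, 1 X+Y, 1 X+X-, 1 X-Y
Probability of a carrier female: 1/4
Expected count = 1/4 × 400 = 100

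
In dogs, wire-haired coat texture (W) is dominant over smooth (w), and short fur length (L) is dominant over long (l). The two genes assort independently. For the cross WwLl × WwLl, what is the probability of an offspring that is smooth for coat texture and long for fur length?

Dihybrid cross WwLl × WwLl — consider each gene separately:
coat texture: Ww × Ww → 1 WW, 2 Ww, 1 ww → 3 W_ : 1 ww (out of 4)
fur length: Ll × Ll → 1 LL, 2 Ll, 1 ll → 3 L_ : 1 ll (out of 4)
Looking for: smooth (ww) and long (ll)
P(smooth) = 1/4, P(long) = 1/4
P(both) = 1/4 × 1/4 = 1/16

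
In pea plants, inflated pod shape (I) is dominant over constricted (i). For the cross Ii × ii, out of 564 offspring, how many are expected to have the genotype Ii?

Punnett square for Ii × ii:
Offspring genotypes: 2 Ii, 2 ii
Total offspring: 4
Count with target: 2
Probability: 2/4 = 1/2
Expected count = 1/2 × 564 = 282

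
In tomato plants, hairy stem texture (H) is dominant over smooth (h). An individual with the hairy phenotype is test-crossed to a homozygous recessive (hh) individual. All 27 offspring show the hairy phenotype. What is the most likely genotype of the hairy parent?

Test cross: ? × hh
All offspring are hairy.
If the unknown parent were heterozygous (Hh), about half of 27 offspring would be smooth; none are. The unknown parent is most likely homozygous dominant (HH).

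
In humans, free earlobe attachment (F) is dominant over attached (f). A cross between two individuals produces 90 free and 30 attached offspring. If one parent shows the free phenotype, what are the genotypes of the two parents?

Observed offspring: 90 free, 30 attached
The observed ratio simplifies to 3:1. Attached (ff) offspring appear, so each parent must contribute one f allele. The parent stated to show free carries F, so it is Ff. The other parent is then either Ff or ff: Ff × ff would give a 1:1 split, whereas Ff × Ff gives 3:1 — matching the data. So both parents are heterozygous (Ff × Ff).
Parent genotypes: Ff × Ff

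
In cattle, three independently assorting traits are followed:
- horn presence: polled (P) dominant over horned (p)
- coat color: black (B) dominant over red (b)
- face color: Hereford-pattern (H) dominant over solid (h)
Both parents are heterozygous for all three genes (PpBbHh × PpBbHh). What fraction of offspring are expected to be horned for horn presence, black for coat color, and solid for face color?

Trihybrid cross: PpBbHh × PpBbHh
Each trait segregates independently with a 3:1 phenotypic ratio, so each gene contributes 3/4 (dominant) or 1/4 (recessive).
Target: horned (horn presence), black (coat color), solid (face color)
Probability = product of independent per-trait probabilities
= 1/4 × 3/4 × 1/4 = 3/64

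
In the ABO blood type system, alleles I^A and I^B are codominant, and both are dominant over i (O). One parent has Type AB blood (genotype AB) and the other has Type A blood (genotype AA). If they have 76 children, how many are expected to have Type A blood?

Cross: AB × AA
Possible offspring genotypes: 2 AA, 2 AB
Blood type counts: 2 Type A, 2 Type AB
Probability of Type A: 2/4 = 1/2
Expected count = 1/2 × 76 = 38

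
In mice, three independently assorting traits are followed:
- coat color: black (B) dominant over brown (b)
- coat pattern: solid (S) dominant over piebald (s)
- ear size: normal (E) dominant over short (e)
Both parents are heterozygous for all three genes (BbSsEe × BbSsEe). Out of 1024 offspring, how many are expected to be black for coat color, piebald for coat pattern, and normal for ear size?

Trihybrid cross: BbSsEe × BbSsEe
Each trait segregates independently with a 3:1 phenotypic ratio, so each gene contributes 3/4 (dominant) or 1/4 (recessive).
Target: black (coat color), piebald (coat pattern), normal (ear size)
Probability = product of independent per-trait probabilities
= 3/4 × 1/4 × 3/4 = 9/64
Expected count = 9/64 × 1024 = 144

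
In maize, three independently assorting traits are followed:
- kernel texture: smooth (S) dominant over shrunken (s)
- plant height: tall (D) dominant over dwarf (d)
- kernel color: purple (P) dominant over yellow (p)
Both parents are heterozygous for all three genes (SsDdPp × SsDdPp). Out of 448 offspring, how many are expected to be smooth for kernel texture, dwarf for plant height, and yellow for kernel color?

Trihybrid cross: SsDdPp × SsDdPp
Each trait segregates independently with a 3:1 phenotypic ratio, so each gene contributes 3/4 (dominant) or 1/4 (recessive).
Target: smooth (kernel texture), dwarf (plant height), yellow (kernel color)
Probability = product of independent per-trait probabilities
= 3/4 × 1/4 × 1/4 = 3/64
Expected count = 3/64 × 448 = 21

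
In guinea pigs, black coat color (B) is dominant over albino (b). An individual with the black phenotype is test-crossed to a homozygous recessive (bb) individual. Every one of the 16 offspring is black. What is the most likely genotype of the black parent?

Test cross: ? × bb
All offspring are black.
If the unknown parent were heterozygous (Bb), about half of 16 offspring would be albino; none are. The unknown parent is most likely homozygous dominant (BB).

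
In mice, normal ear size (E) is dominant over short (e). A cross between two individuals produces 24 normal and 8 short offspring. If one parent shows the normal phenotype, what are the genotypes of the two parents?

Observed offspring: 24 normal, 8 short
The observed ratio simplifies to 3:1. Short (ee) offspring appear, so each parent must contribute one e allele. The parent stated to show normal carries E, so it is Ee. The other parent is then either Ee or ee: Ee × ee would give a 1:1 split, whereas Ee × Ee gives 3:1 — matching the data. So both parents are heterozygous (Ee × Ee).
Parent genotypes: Ee × Ee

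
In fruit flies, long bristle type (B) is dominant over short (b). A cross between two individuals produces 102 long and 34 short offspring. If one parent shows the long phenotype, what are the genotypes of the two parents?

Observed offspring: 102 long, 34 short
The observed ratio simplifies to 3:1. Short (bb) offspring appear, so each parent must contribute one b allele. The parent stated to show long carries B, so it is Bb. The other parent is then either Bb or bb: Bb × bb would give a 1:1 split, whereas Bb × Bb gives 3:1 — matching the data. So both parents are heterozygous (Bb × Bb).
Parent genotypes: Bb × Bb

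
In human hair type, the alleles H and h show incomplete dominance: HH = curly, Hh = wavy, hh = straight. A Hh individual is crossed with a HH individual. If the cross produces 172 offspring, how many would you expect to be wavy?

Punnett square for Hh × HH:
Offspring genotypes: 2 HH, 2 Hh
Phenotype counts: 2 curly, 2 wavy
wavy: 2 out of 4 → fraction 1/2
Expected count = 1/2 × 172 = 86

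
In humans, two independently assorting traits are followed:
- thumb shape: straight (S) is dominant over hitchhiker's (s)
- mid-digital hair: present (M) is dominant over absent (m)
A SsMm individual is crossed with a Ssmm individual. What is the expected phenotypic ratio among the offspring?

Dihybrid cross SsMm × Ssmm — consider each gene separately:
thumb shape: Ss × Ss → 1 SS, 2 Ss, 1 ss → 3 S_ : 1 ss (out of 4)
mid-digital hair: Mm × mm → 2 Mm, 2 mm → 2 M_ : 2 mm (out of 4)
Combine (counts out of 4 × 4 = 16): straight/present (S_M_) = 3×2 = 6; straight/absent (S_mm) = 3×2 = 6; hitchhiker's/present (ssM_) = 1×2 = 2; hitchhiker's/absent (ssmm) = 1×2 = 2
Phenotype counts (out of 16): 6 straight/present, 6 straight/absent, 2 hitchhiker's/present, 2 hitchhiker's/absent
Ratio: 3 straight/present : 3 straight/absent : 1 hitchhiker's/present : 1 hitchhiker's/absent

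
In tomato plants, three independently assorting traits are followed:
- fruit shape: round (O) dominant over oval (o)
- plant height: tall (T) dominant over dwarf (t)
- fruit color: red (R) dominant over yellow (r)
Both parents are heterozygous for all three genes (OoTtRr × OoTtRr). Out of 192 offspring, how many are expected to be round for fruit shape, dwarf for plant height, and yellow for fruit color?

Trihybrid cross: OoTtRr × OoTtRr
Each trait segregates independently with a 3:1 phenotypic ratio, so each gene contributes 3/4 (dominant) or 1/4 (recessive).
Target: round (fruit shape), dwarf (plant height), yellow (fruit color)
Probability = product of independent per-trait probabilities
= 3/4 × 1/4 × 1/4 = 3/64
Expected count = 3/64 × 192 = 9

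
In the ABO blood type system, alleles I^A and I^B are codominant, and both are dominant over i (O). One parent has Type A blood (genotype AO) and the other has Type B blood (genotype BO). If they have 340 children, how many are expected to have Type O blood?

Cross: AO × BO
Possible offspring genotypes: 1 AB, 1 AO, 1 BO, 1 OO
Blood type counts: 1 Type AB, 1 Type A, 1 Type B, 1 Type O
Probability of Type O: 1/4
Expected count = 1/4 × 340 = 85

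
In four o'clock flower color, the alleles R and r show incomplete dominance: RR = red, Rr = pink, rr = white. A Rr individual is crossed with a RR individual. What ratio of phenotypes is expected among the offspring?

Punnett square for Rr × RR:
Offspring genotypes: 2 RR, 2 Rr
Phenotype counts: 2 red, 2 pink
Ratio: 1 red : 1 pink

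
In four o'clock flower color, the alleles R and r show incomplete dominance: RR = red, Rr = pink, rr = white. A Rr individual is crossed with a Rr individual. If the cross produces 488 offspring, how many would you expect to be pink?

Punnett square for Rr × Rr:
Offspring genotypes: 1 RR, 2 Rr, 1 rr
Phenotype counts: 1 red, 2 pink, 1 white
pink: 2 out of 4 → fraction 1/2
Expected count = 1/2 × 488 = 244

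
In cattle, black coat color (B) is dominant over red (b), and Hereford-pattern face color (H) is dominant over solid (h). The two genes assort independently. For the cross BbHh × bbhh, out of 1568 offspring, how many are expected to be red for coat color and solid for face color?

Dihybrid cross BbHh × bbhh — consider each gene separately:
coat color: Bb × bb → 2 Bb, 2 bb → 2 B_ : 2 bb (out of 4)
face color: Hh × hh → 2 Hh, 2 hh → 2 H_ : 2 hh (out of 4)
Looking for: red (bb) and solid (hh)
P(red) = 2/4, P(solid) = 2/4
P(both) = 2/4 × 2/4 = 4/16 = 1/4
Expected count = 1/4 × 1568 = 392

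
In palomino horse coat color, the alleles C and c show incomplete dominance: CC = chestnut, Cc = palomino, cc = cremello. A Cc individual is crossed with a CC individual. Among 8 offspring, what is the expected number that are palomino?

Punnett square for Cc × CC:
Offspring genotypes: 2 CC, 2 Cc
Phenotype counts: 2 chestnut, 2 palomino
palomino: 2 out of 4 → fraction 1/2
Expected count = 1/2 × 8 = 4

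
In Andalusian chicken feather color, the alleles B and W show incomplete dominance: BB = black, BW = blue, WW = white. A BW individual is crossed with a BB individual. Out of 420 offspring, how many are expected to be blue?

Punnett square for BW × BB:
Offspring genotypes: 2 BB, 2 BW
Phenotype counts: 2 black, 2 blue
blue: 2 out of 4 → fraction 1/2
Expected count = 1/2 × 420 = 210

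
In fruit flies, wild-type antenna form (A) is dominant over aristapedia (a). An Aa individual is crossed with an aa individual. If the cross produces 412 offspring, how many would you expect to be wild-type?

Punnett square for Aa × aa:
Offspring genotypes: 2 Aa, 2 aa
wild-type: 2, aristapedia: 2
wild-type: 2 out of 4 → fraction 1/2
Expected count = 1/2 × 412 = 206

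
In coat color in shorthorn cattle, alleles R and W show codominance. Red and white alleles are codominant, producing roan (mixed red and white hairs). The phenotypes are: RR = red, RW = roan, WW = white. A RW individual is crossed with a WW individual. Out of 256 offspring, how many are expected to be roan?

Punnett square for RW × WW:
Offspring genotypes: 2 RW, 2 WW
Phenotype counts: 2 roan, 2 white
roan: 2 out of 4 → fraction 1/2
Expected count = 1/2 × 256 = 128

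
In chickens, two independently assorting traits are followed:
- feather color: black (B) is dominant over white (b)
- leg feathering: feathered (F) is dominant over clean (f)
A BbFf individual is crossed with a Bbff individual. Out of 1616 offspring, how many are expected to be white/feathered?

Dihybrid cross BbFf × Bbff — consider each gene separately:
feather color: Bb × Bb → 1 BB, 2 Bb, 1 bb → 3 B_ : 1 bb (out of 4)
leg feathering: Ff × ff → 2 Ff, 2 ff → 2 F_ : 2 ff (out of 4)
Combine (counts out of 4 × 4 = 16): black/feathered (B_F_) = 3×2 = 6; black/clean (B_ff) = 3×2 = 6; white/feathered (bbF_) = 1×2 = 2; white/clean (bbff) = 1×2 = 2
Phenotype counts (out of 16): 6 black/feathered, 6 black/clean, 2 white/feathered, 2 white/clean
white/feathered: 2 out of 16 → fraction 1/8
Expected count = 1/8 × 1616 = 202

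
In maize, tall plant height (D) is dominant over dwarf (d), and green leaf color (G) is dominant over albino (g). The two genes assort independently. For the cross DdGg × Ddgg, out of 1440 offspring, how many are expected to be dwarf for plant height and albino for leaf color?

Dihybrid cross DdGg × Ddgg — consider each gene separately:
plant height: Dd × Dd → 1 DD, 2 Dd, 1 dd → 3 D_ : 1 dd (out of 4)
leaf color: Gg × gg → 2 Gg, 2 gg → 2 G_ : 2 gg (out of 4)
Looking for: dwarf (dd) and albino (gg)
P(dwarf) = 1/4, P(albino) = 2/4
P(both) = 1/4 × 2/4 = 2/16 = 1/8
Expected count = 1/8 × 1440 = 180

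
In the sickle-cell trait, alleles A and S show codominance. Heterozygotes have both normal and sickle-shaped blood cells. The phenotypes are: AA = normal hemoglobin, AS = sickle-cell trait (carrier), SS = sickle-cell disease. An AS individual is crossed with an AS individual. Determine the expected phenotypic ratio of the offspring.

Punnett square for AS × AS:
Offspring genotypes: 1 AA, 2 AS, 1 SS
Phenotype counts: 1 normal hemoglobin, 2 sickle-cell trait (carrier), 1 sickle-cell disease
Ratio: 1 normal hemoglobin : 2 sickle-cell trait (carrier) : 1 sickle-cell disease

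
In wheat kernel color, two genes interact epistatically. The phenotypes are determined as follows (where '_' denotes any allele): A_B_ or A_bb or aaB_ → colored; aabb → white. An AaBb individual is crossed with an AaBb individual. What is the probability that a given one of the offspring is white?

Cross: AaBb × AaBb — consider each gene separately:
A gene: Aa × Aa → 1 AA, 2 Aa, 1 aa → 3 A_ : 1 aa (out of 4)
B gene: Bb × Bb → 1 BB, 2 Bb, 1 bb → 3 B_ : 1 bb (out of 4)
Genotype classes (out of 4 × 4 = 16): A_B_ = 3×3 = 9; A_bb = 3×1 = 3; aaB_ = 1×3 = 3; aabb = 1×1 = 1
Apply the phenotype rules: A_B_ (9) + A_bb (3) + aaB_ (3) → colored; aabb (1) → white
Phenotype counts (out of 16): 15 colored, 1 white
white: 1 out of 16
Probability: 1/16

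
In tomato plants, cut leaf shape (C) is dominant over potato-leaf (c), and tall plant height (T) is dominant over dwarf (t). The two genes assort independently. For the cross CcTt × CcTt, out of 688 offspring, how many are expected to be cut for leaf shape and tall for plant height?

Dihybrid cross CcTt × CcTt — consider each gene separately:
leaf shape: Cc × Cc → 1 CC, 2 Cc, 1 cc → 3 C_ : 1 cc (out of 4)
plant height: Tt × Tt → 1 TT, 2 Tt, 1 tt → 3 T_ : 1 tt (out of 4)
Looking for: cut (C_) and tall (T_)
P(cut) = 3/4, P(tall) = 3/4
P(both) = 3/4 × 3/4 = 9/16
Expected count = 9/16 × 688 = 387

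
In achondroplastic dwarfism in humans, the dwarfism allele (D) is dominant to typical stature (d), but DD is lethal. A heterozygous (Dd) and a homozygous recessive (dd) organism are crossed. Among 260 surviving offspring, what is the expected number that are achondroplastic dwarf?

Cross: Dd × dd
Punnett square offspring (before lethality): 2 Dd, 2 dd
No DD offspring are produced in this cross.
achondroplastic dwarf: 2 out of 4 → fraction 1/2
Expected count = 1/2 × 260 = 130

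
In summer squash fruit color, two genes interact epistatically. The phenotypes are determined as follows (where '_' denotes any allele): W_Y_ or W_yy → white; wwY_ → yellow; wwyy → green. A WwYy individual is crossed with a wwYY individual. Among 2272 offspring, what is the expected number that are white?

Cross: WwYy × wwYY — consider each gene separately:
W gene: Ww × ww → 2 Ww, 2 ww → 2 W_ : 2 ww (out of 4)
Y gene: Yy × YY → 2 YY, 2 Yy → 4 Y_ (out of 4)
Genotype classes (out of 4 × 4 = 16): W_Y_ = 2×4 = 8; wwY_ = 2×4 = 8
Apply the phenotype rules: W_Y_ (8) → white; wwY_ (8) → yellow
Phenotype counts (out of 16): 8 white, 8 yellow
white: 8 out of 16 → fraction 1/2
Expected count = 1/2 × 2272 = 1136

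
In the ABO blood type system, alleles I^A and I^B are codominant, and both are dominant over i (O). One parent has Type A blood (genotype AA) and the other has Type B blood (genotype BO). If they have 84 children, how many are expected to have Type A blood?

Cross: AA × BO
Possible offspring genotypes: 2 AB, 2 AO
Blood type counts: 2 Type AB, 2 Type A
Probability of Type A: 2/4 = 1/2
Expected count = 1/2 × 84 = 42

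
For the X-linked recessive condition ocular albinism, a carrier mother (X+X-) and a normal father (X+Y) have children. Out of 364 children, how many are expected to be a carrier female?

Cross: X+X- × X+Y
Offspring: 1 X+X+, 1 X+Y, 1 X+X-, 1 X-Y
Probability of a carrier female: 1/4
Expected count = 1/4 × 364 = 91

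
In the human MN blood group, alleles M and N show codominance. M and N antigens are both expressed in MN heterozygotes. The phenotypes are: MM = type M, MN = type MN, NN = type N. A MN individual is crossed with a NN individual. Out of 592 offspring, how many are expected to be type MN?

Punnett square for MN × NN:
Offspring genotypes: 2 MN, 2 NN
Phenotype counts: 2 type MN, 2 type N
type MN: 2 out of 4 → fraction 1/2
Expected count = 1/2 × 592 = 296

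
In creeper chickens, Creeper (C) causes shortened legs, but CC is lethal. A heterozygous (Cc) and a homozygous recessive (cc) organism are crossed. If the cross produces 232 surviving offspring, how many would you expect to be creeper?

Cross: Cc × cc
Punnett square offspring (before lethality): 2 Cc, 2 cc
No CC offspring are produced in this cross.
creeper: 2 out of 4 → fraction 1/2
Expected count = 1/2 × 232 = 116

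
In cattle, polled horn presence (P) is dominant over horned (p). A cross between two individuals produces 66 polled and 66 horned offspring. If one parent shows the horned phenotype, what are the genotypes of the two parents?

Observed offspring: 66 polled, 66 horned
The observed ratio simplifies to 1:1. One parent shows horned, so its genotype must be pp. A 1:1 offspring split requires the other parent to be heterozygous (Pp).
Parent genotypes: pp × Pp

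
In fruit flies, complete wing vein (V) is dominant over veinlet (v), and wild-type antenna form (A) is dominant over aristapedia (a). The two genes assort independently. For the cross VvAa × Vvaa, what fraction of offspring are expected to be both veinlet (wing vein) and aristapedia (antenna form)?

Dihybrid cross VvAa × Vvaa — consider each gene separately:
wing vein: Vv × Vv → 1 VV, 2 Vv, 1 vv → 3 V_ : 1 vv (out of 4)
antenna form: Aa × aa → 2 Aa, 2 aa → 2 A_ : 2 aa (out of 4)
Looking for: veinlet (vv) and aristapedia (aa)
P(veinlet) = 1/4, P(aristapedia) = 2/4
P(both) = 1/4 × 2/4 = 2/16 = 1/8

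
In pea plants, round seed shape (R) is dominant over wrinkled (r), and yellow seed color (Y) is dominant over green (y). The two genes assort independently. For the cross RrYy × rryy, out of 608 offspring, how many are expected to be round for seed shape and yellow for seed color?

Dihybrid cross RrYy × rryy — consider each gene separately:
seed shape: Rr × rr → 2 Rr, 2 rr → 2 R_ : 2 rr (out of 4)
seed color: Yy × yy → 2 Yy, 2 yy → 2 Y_ : 2 yy (out of 4)
Looking for: round (R_) and yellow (Y_)
P(round) = 2/4, P(yellow) = 2/4
P(both) = 2/4 × 2/4 = 4/16 = 1/4
Expected count = 1/4 × 608 = 152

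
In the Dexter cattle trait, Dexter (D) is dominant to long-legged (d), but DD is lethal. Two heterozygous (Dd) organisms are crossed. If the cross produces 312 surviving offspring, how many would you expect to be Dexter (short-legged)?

Cross: Dd × Dd
Punnett square offspring (before lethality): 1 DD, 2 Dd, 1 dd
The DD genotype is lethal (embryos die); surviving offspring: 2 Dd, 1 dd
Dexter (short-legged): 2 out of 3 → fraction 2/3
Expected count = 2/3 × 312 = 208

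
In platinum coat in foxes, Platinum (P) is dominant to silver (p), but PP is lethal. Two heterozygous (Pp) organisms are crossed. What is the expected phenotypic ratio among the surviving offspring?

Cross: Pp × Pp
Punnett square offspring (before lethality): 1 PP, 2 Pp, 1 pp
The PP genotype is lethal (embryos die); surviving offspring: 2 Pp, 1 pp
Ratio: 2 platinum : 1 silver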